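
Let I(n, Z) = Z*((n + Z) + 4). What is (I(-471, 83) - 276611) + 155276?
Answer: -153207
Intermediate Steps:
I(n, Z) = Z*(4 + Z + n) (I(n, Z) = Z*((Z + n) + 4) = Z*(4 + Z + n))
(I(-471, 83) - 276611) + 155276 = (83*(4 + 83 - 471) - 276611) + 155276 = (83*(-384) - 276611) + 155276 = (-31872 - 276611) + 155276 = -308483 + 155276 = -153207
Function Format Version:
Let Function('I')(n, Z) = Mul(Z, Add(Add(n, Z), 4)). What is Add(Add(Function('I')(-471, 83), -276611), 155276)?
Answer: -153207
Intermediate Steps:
Function('I')(n, Z) = Mul(Z, Add(4, Z, n)) (Function('I')(n, Z) = Mul(Z, Add(Add(Z, n), 4)) = Mul(Z, Add(4, Z, n)))
Add(Add(Function('I')(-471, 83), -276611), 155276) = Add(Add(Mul(83, Add(4, 83, -471)), -276611), 155276) = Add(Add(Mul(83, -384), -276611), 155276) = Add(Add(-31872, -276611), 155276) = Add(-308483, 155276) = -153207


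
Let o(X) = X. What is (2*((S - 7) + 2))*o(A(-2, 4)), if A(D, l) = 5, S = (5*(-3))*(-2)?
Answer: 250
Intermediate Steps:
S = 30 (S = -15*(-2) = 30)
(2*((S - 7) + 2))*o(A(-2, 4)) = (2*((30 - 7) + 2))*5 = (2*(23 + 2))*5 = (2*25)*5 = 50*5 = 250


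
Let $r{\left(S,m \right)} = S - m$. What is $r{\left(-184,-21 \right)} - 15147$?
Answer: $-15310$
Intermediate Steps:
$r{\left(-184,-21 \right)} - 15147 = \left(-184 - -21\right) - 15147 = \left(-184 + 21\right) - 15147 = -163 - 15147 = -15310$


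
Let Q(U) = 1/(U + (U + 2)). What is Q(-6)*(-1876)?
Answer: 938/5 ≈ 187.60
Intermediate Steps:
Q(U) = 1/(2 + 2*U) (Q(U) = 1/(U + (2 + U)) = 1/(2 + 2*U))
Q(-6)*(-1876) = (1/(2*(1 - 6)))*(-1876) = ((½)/(-5))*(-1876) = ((½)*(-⅕))*(-1876) = -⅒*(-1876) = 938/5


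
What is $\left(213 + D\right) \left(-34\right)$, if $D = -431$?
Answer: $7412$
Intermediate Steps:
$\left(213 + D\right) \left(-34\right) = \left(213 - 431\right) \left(-34\right) = \left(-218\right) \left(-34\right) = 7412$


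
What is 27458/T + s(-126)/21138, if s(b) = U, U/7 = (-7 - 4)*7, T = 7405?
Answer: 576415909/156526890 ≈ 3.6825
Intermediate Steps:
U = -539 (U = 7*((-7 - 4)*7) = 7*(-11*7) = 7*(-77) = -539)
s(b) = -539
27458/T + s(-126)/21138 = 27458/7405 - 539/21138 = 576415909/156526890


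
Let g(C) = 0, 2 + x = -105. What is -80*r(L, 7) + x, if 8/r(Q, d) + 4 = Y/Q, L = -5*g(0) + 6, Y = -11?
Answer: 19/7 ≈ 2.7143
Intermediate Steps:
x = -107 (x = -2 - 105 = -107)
L = 6 (L = -5*0 + 6 = 0 + 6 = 6)
r(Q, d) = 8/(-4 - 11/Q)
-80*r(L, 7) + x = -(-640)*6/(11 + 4*6) - 107 = -(-640)*6/(11 + 24) - 107 = -(-640)*6/35 - 107 = -80*(-48/35) - 107 = 768/7 - 107 = 19/7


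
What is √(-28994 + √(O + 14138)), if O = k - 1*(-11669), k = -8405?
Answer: √(-28994 + √17402) ≈ 169.89*I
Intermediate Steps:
O = 3264 (O = -8405 - 1*(-11669) = -8405 + 11669 = 3264)
√(-28994 + √(O + 14138)) = √(-28994 + √(3264 + 14138)) = √(-28994 + √17402)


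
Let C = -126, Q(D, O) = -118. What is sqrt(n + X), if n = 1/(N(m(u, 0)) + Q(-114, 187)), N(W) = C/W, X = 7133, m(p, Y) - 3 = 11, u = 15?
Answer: sqrt(115048030)/127 ≈ 84.457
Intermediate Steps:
m(p, Y) = 14 (m(p, Y) = 3 + 11 = 14)
N(W) = -126/W
n = -1/127 (n = 1/(-126/14 - 118) = 1/(-126*1/14 - 118) = 1/(-9 - 118) = 1/(-127) = -1/127 ≈ -0.0078740)
sqrt(n + X) = sqrt(-1/127 + 7133) = sqrt(905890/127) = sqrt(115048030)/127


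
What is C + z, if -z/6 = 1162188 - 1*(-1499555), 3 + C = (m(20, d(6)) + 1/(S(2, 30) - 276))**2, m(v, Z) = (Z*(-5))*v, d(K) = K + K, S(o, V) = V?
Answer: -879324787475/60516 ≈ -1.4530e+7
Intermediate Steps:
d(K) = 2*K
m(v, Z) = -5*Z*v (m(v, Z) = (-5*Z)*v = -5*Z*v)
C = 87143448853/60516 (C = -3 + (-5*2*6*20 + 1/(30 - 276))**2 = -3 + (-5*12*20 + 1/(-246))**2 = -3 + (-1200 - 1/246)**2 = -3 + (-295201/246)**2 = -3 + 87143630401/60516 = 87143448853/60516 ≈ 1.4400e+6)
z = -15970458 (z = -6*(1162188 - 1*(-1499555)) = -6*(1162188 + 1499555) = -6*2661743 = -15970458)
C + z = 87143448853/60516 - 15970458 = -879324787475/60516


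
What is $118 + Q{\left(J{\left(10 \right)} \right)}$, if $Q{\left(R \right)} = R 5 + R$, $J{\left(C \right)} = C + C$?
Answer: $238$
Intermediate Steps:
$J{\left(C \right)} = 2 C$
$Q{\left(R \right)} = 6 R$ ($Q{\left(R \right)} = 5 R + R = 6 R$)
$118 + Q{\left(J{\left(10 \right)} \right)} = 118 + 6 \cdot 2 \cdot 10 = 118 + 6 \cdot 20 = 118 + 120 = 238$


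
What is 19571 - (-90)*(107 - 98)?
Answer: 20381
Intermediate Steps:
19571 - (-90)*(107 - 98) = 19571 - (-90)*9 = 19571 - 1*(-810) = 19571 + 810 = 20381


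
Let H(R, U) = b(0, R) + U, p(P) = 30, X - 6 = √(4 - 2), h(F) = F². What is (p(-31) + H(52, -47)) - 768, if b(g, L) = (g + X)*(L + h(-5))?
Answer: -323 + 77*√2 ≈ -214.11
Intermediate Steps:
X = 6 + √2 (X = 6 + √(4 - 2) = 6 + √2 ≈ 7.4142)
b(g, L) = (25 + L)*(6 + g + √2) (b(g, L) = (g + (6 + √2))*(L + (-5)²) = (6 + g + √2)*(L + 25) = (6 + g + √2)*(25 + L) = (25 + L)*(6 + g + √2))
H(R, U) = 150 + U + 25*√2 + R*(6 + √2) (H(R, U) = (150 + 25*0 + 25*√2 + R*0 + R*(6 + √2)) + U = (150 + 0 + 25*√2 + 0 + R*(6 + √2)) + U = (150 + 25*√2 + R*(6 + √2)) + U = 150 + U + 25*√2 + R*(6 + √2))
(p(-31) + H(52, -47)) - 768 = (30 + (150 - 47 + 25*√2 + 52*(6 + √2))) - 768 = (30 + (150 - 47 + 25*√2 + (312 + 52*√2))) - 768 = (30 + (415 + 77*√2)) - 768 = (445 + 77*√2) - 768 = -323 + 77*√2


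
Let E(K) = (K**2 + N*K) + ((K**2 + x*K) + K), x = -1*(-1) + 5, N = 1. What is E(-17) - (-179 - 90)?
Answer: 711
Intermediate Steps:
x = 6 (x = 1 + 5 = 6)
E(K) = 2*K**2 + 8*K (E(K) = (K**2 + 1*K) + ((K**2 + 6*K) + K) = (K**2 + K) + (K**2 + 7*K) = (K + K**2) + (K**2 + 7*K) = 2*K**2 + 8*K)
E(-17) - (-179 - 90) = 2*(-17)*(4 - 17) - (-179 - 90) = 2*(-17)*(-13) - 1*(-269) = 442 + 269 = 711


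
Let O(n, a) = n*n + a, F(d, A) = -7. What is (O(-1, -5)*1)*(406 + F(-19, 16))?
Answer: -1596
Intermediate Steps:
O(n, a) = a + n² (O(n, a) = n² + a = a + n²)
(O(-1, -5)*1)*(406 + F(-19, 16)) = ((-5 + (-1)²)*1)*(406 - 7) = ((-5 + 1)*1)*399 = -4*1*399 = -4*399 = -1596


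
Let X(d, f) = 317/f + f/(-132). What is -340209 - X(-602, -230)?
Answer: -1291094537/3795 ≈ -3.4021e+5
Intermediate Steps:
X(d, f) = 317/f - f/132 (X(d, f) = 317/f + f*(-1/132) = 317/f - f/132)
-340209 - X(-602, -230) = -340209 - (317/(-230) - 1/132*(-230)) = -340209 - (317*(-1/230) + 115/66) = -340209 - (-317/230 + 115/66) = -340209 - 1*1382/3795 = -340209 - 1382/3795 = -1291094537/3795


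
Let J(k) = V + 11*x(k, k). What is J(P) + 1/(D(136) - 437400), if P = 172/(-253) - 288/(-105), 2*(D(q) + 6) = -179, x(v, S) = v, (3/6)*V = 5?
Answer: 23028011528/704367755 ≈ 32.693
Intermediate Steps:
V = 10 (V = 2*5 = 10)
D(q) = -191/2 (D(q) = -6 + (½)*(-179) = -6 - 179/2 = -191/2)
P = 18268/8855 (P = 172*(-1/253) - 288*(-1/105) = -172/253 + 96/35 = 18268/8855 ≈ 2.0630)
J(k) = 10 + 11*k
J(P) + 1/(D(136) - 437400) = (10 + 11*(18268/8855)) + 1/(-191/2 - 437400) = (10 + 18268/805) + 1/(-874991/2) = 26318/805 - 2/874991 = 23028011528/704367755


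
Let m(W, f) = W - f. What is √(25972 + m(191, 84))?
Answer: √26079 ≈ 161.49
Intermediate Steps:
√(25972 + m(191, 84)) = √(25972 + (191 - 1*84)) = √(25972 + (191 - 84)) = √(25972 + 107) = √26079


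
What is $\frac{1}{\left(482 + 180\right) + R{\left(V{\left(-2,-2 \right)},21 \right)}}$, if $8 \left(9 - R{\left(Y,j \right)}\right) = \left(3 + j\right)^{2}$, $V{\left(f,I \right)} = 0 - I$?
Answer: $\frac{1}{599} \approx 0.0016694$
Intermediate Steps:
$V{\left(f,I \right)} = - I$
$R{\left(Y,j \right)} = 9 - \frac{\left(3 + j\right)^{2}}{8}$
$\frac{1}{\left(482 + 180\right) + R{\left(V{\left(-2,-2 \right)},21 \right)}} = \frac{1}{\left(482 + 180\right) + \left(9 - \frac{\left(3 + 21\right)^{2}}{8}\right)} = \frac{1}{662 + \left(9 - \frac{24^{2}}{8}\right)} = \frac{1}{662 + \left(9 - 72\right)} = \frac{1}{662 - 63} = \frac{1}{599}$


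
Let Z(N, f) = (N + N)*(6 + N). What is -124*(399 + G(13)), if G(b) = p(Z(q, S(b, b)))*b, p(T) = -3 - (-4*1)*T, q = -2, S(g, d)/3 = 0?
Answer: 58528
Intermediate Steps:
S(g, d) = 0 (S(g, d) = 3*0 = 0)
Z(N, f) = 2*N*(6 + N) (Z(N, f) = (2*N)*(6 + N) = 2*N*(6 + N))
p(T) = -3 + 4*T (p(T) = -3 - (-4)*T = -3 + 4*T)
G(b) = -67*b (G(b) = (-3 + 4*(2*(-2)*(6 - 2)))*b = (-3 + 4*(2*(-2)*4))*b = (-3 + 4*(-16))*b = (-3 - 64)*b = -67*b)
-124*(399 + G(13)) = -124*(399 - 67*13) = -124*(399 - 871) = -124*(-472) = 58528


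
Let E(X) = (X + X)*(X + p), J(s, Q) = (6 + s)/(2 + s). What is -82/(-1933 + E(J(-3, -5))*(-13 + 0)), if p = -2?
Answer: 82/2323 ≈ 0.035299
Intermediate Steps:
J(s, Q) = (6 + s)/(2 + s)
E(X) = 2*X*(-2 + X) (E(X) = (X + X)*(X - 2) = (2*X)*(-2 + X) = 2*X*(-2 + X))
-82/(-1933 + E(J(-3, -5))*(-13 + 0)) = -82/(-1933 + (2*((6 - 3)/(2 - 3))*(-2 + (6 - 3)/(2 - 3)))*(-13 + 0)) = -82/(-1933 + (2*(3/(-1))*(-2 + 3/(-1)))*(-13)) = -82/(-1933 + (2*(-1*3)*(-2 - 1*3))*(-13)) = -82/(-1933 + (2*(-3)*(-2 - 3))*(-13)) = -82/(-1933 + (2*(-3)*(-5))*(-13)) = -82/(-1933 + 30*(-13)) = -82/(-1933 - 390) = -82/(-2323) = -1/2323*(-82) = 82/2323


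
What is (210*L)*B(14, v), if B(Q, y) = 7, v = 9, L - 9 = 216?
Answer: 330750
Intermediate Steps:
L = 225 (L = 9 + 216 = 225)
(210*L)*B(14, v) = (210*225)*7 = 47250*7 = 330750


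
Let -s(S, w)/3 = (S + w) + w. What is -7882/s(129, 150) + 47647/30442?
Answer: 9718243/1263834 ≈ 7.6895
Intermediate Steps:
s(S, w) = -6*w - 3*S (s(S, w) = -3*((S + w) + w) = -3*(S + 2*w) = -6*w - 3*S)
-7882/s(129, 150) + 47647/30442 = -7882/(-6*150 - 3*129) + 47647/30442 = -7882/(-900 - 387) + 47647*(1/30442) = -7882/(-1287) + 1537/982 = -7882*(-1/1287) + 1537/982 = 7882/1287 + 1537/982 = 9718243/1263834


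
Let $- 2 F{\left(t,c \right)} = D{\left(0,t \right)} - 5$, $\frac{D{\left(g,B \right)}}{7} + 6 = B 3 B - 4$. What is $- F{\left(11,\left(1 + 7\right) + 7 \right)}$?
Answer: $1233$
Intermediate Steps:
$D{\left(g,B \right)} = -70 + 21 B^{2}$ ($D{\left(g,B \right)} = -42 + 7 \left(B 3 B - 4\right) = -42 + 7 \left(3 B B - 4\right) = -42 + 7 \left(3 B^{2} - 4\right) = -42 + 7 \left(-4 + 3 B^{2}\right) = -42 + \left(-28 + 21 B^{2}\right) = -70 + 21 B^{2}$)
$F{\left(t,c \right)} = \frac{75}{2} - \frac{21 t^{2}}{2}$ ($F{\left(t,c \right)} = - \frac{\left(-70 + 21 t^{2}\right) - 5}{2} = - \frac{-75 + 21 t^{2}}{2} = \frac{75}{2} - \frac{21 t^{2}}{2}$)
$- F{\left(11,\left(1 + 7\right) + 7 \right)} = - (\frac{75}{2} - \frac{21 \cdot 11^{2}}{2}) = - (\frac{75}{2} - \frac{2541}{2}) = \left(-1\right) \left(-1233\right) = 1233$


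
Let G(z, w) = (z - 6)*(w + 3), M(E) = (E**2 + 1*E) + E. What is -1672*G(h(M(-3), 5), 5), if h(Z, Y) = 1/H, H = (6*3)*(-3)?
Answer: 2173600/27 ≈ 80504.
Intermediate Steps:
H = -54 (H = 18*(-3) = -54)
M(E) = E**2 + 2*E (M(E) = (E**2 + E) + E = (E + E**2) + E = E**2 + 2*E)
h(Z, Y) = -1/54 (h(Z, Y) = 1/(-54) = -1/54)
G(z, w) = (-6 + z)*(3 + w)
-1672*G(h(M(-3), 5), 5) = -1672*(-18 - 6*5 + 3*(-1/54) + 5*(-1/54)) = -1672*(-18 - 30 - 1/18 - 5/54) = -1672*(-1300/27) = 2173600/27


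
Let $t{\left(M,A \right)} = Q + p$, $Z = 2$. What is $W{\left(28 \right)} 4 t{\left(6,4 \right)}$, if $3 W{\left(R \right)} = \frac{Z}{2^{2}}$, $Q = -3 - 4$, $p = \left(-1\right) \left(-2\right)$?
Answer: $- \frac{10}{3} \approx -3.3333$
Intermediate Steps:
$p = 2$
$Q = -7$ ($Q = -3 - 4 = -7$)
$W{\left(R \right)} = \frac{1}{6}$ ($W{\left(R \right)} = \frac{2 \frac{1}{2^{2}}}{3} = \frac{2 \cdot \frac{1}{4}}{3} = \frac{1}{3} \cdot \frac{1}{2} = \frac{1}{6}$)
$t{\left(M,A \right)} = -5$ ($t{\left(M,A \right)} = -7 + 2 = -5$)
$W{\left(28 \right)} 4 t{\left(6,4 \right)} = \frac{4 \left(-5\right)}{6} = \frac{1}{6} \left(-20\right) = - \frac{10}{3}$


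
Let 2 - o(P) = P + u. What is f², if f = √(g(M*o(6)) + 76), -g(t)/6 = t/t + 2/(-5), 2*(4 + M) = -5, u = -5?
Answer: 362/5 ≈ 72.400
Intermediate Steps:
o(P) = 7 - P (o(P) = 2 - (P - 5) = 2 - (-5 + P) = 2 + (5 - P) = 7 - P)
M = -13/2 (M = -4 + (½)*(-5) = -4 - 5/2 = -13/2 ≈ -6.5000)
g(t) = -18/5 (g(t) = -6*(t/t + 2/(-5)) = -6*(1 + 2*(-⅕)) = -6*(1 - ⅖) = -6*⅗ = -18/5)
f = √1810/5 (f = √(-18/5 + 76) = √(362/5) = √1810/5 ≈ 8.5088)
f² = (√1810/5)² = 362/5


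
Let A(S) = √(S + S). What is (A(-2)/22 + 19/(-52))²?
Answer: 40977/327184 - 19*I/286 ≈ 0.12524 - 0.066434*I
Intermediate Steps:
A(S) = √2*√S (A(S) = √(2*S) = √2*√S)
(A(-2)/22 + 19/(-52))² = ((√2*√(-2))/22 + 19/(-52))² = ((√2*(I*√2))*(1/22) + 19*(-1/52))² = ((2*I)*(1/22) - 19/52)² = (I/11 - 19/52)² = (-19/52 + I/11)²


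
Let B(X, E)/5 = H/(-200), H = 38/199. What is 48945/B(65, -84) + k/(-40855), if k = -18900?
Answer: -1591719716280/155249 ≈ -1.0253e+7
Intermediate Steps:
H = 38/199 (H = 38*(1/199) = 38/199 ≈ 0.19095)
B(X, E) = -19/3980 (B(X, E) = 5*((38/199)/(-200)) = 5*((38/199)*(-1/200)) = 5*(-19/19900) = -19/3980)
48945/B(65, -84) + k/(-40855) = 48945/(-19/3980) - 18900/(-40855) = 48945*(-3980/19) - 18900*(-1/40855) = -194801100/19 + 3780/8171 = -1591719716280/155249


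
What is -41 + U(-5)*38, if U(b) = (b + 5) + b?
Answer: -231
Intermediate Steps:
U(b) = 5 + 2*b (U(b) = (5 + b) + b = 5 + 2*b)
-41 + U(-5)*38 = -41 + (5 + 2*(-5))*38 = -41 + (5 - 10)*38 = -41 - 5*38 = -41 - 190 = -231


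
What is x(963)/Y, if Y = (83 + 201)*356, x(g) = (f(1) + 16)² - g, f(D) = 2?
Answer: -9/1424 ≈ -0.0063202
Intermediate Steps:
x(g) = 324 - g (x(g) = (2 + 16)² - g = 18² - g = 324 - g)
Y = 101104 (Y = 284*356 = 101104)
x(963)/Y = (324 - 1*963)/101104 = (324 - 963)*(1/101104) = -639*1/101104 = -9/1424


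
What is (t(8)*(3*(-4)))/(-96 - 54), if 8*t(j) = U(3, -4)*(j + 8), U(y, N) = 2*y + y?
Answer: 36/25 ≈ 1.4400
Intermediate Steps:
U(y, N) = 3*y
t(j) = 9 + 9*j/8 (t(j) = ((3*3)*(j + 8))/8 = (9*(8 + j))/8 = (72 + 9*j)/8 = 9 + 9*j/8)
(t(8)*(3*(-4)))/(-96 - 54) = ((9 + (9/8)*8)*(3*(-4)))/(-96 - 54) = ((9 + 9)*(-12))/(-150) = (18*(-12))*(-1/150) = -216*(-1/150) = 36/25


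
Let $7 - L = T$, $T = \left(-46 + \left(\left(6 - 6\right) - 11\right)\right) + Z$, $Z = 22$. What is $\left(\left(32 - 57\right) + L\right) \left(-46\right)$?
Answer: $-782$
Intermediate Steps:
$T = -35$ ($T = \left(-46 + \left(\left(6 - 6\right) - 11\right)\right) + 22 = \left(-46 + \left(0 - 11\right)\right) + 22 = \left(-46 - 11\right) + 22 = -57 + 22 = -35$)
$L = 42$ ($L = 7 - -35 = 7 + 35 = 42$)
$\left(\left(32 - 57\right) + L\right) \left(-46\right) = \left(\left(32 - 57\right) + 42\right) \left(-46\right) = \left(-25 + 42\right) \left(-46\right) = 17 \left(-46\right) = -782$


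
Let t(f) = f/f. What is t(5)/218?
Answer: 1/218 ≈ 0.0045872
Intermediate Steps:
t(f) = 1
t(5)/218 = 1/218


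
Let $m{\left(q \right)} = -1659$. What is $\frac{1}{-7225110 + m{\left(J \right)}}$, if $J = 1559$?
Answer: $- \frac{1}{7226769} \approx -1.3837 \cdot 10^{-7}$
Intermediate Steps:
$\frac{1}{-7225110 + m{\left(J \right)}} = \frac{1}{-7225110 - 1659} = \frac{1}{-7226769} = - \frac{1}{7226769}$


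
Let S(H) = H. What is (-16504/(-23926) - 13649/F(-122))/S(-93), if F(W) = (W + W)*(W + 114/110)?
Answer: -1471723793/602017542196 ≈ -0.0024447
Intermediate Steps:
F(W) = 2*W*(57/55 + W) (F(W) = (2*W)*(W + 114*(1/110)) = (2*W)*(W + 57/55) = (2*W)*(57/55 + W) = 2*W*(57/55 + W))
(-16504/(-23926) - 13649/F(-122))/S(-93) = (-16504/(-23926) - 13649*(-55/(244*(57 + 55*(-122)))))/(-93) = (-16504*(-1/23926) - 13649*(-55/(244*(57 - 6710))))*(-1/93) = (8252/11963 - 13649/((2/55)*(-122)*(-6653)))*(-1/93) = (8252/11963 - 13649/1623332/55)*(-1/93) = (8252/11963 - 13649*55/1623332)*(-1/93) = (8252/11963 - 750695/1623332)*(-1/93) = (4415171379/19419920716)*(-1/93) = -1471723793/602017542196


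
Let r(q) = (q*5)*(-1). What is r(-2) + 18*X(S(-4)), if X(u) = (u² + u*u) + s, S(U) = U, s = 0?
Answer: 586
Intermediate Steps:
r(q) = -5*q (r(q) = (5*q)*(-1) = -5*q)
X(u) = 2*u² (X(u) = (u² + u*u) + 0 = (u² + u²) + 0 = 2*u² + 0 = 2*u²)
r(-2) + 18*X(S(-4)) = -5*(-2) + 18*(2*(-4)²) = 10 + 18*(2*16) = 10 + 18*32 = 10 + 576 = 586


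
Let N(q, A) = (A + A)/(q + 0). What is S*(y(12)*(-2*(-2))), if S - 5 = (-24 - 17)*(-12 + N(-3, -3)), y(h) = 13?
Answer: 21580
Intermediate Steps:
N(q, A) = 2*A/q (N(q, A) = (2*A)/q = 2*A/q)
S = 415 (S = 5 + (-24 - 17)*(-12 + 2*(-3)/(-3)) = 5 - 41*(-12 + 2*(-3)*(-⅓)) = 5 - 41*(-12 + 2) = 5 - 41*(-10) = 5 + 410 = 415)
S*(y(12)*(-2*(-2))) = 415*(13*(-2*(-2))) = 415*(13*4) = 415*52 = 21580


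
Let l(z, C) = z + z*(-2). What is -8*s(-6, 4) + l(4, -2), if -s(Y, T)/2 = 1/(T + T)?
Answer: -2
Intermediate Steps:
s(Y, T) = -1/T (s(Y, T) = -2/(T + T) = -2*1/(2*T) = -1/T)
l(z, C) = -z (l(z, C) = z - 2*z = -z)
-8*s(-6, 4) + l(4, -2) = -(-8)/4 - 1*4 = -(-8)/4 - 4 = -8*(-¼) - 4 = 2 - 4 = -2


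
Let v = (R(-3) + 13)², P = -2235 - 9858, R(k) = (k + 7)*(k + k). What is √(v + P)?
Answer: 2*I*√2993 ≈ 109.42*I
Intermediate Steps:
R(k) = 2*k*(7 + k) (R(k) = (7 + k)*(2*k) = 2*k*(7 + k))
P = -12093
v = 121 (v = (2*(-3)*(7 - 3) + 13)² = (2*(-3)*4 + 13)² = (-24 + 13)² = (-11)² = 121)
√(v + P) = √(121 - 12093) = √(-11972) = 2*I*√2993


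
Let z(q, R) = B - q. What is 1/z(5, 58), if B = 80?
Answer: 1/75 ≈ 0.013333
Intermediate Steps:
z(q, R) = 80 - q
1/z(5, 58) = 1/(80 - 1*5) = 1/(80 - 5) = 1/75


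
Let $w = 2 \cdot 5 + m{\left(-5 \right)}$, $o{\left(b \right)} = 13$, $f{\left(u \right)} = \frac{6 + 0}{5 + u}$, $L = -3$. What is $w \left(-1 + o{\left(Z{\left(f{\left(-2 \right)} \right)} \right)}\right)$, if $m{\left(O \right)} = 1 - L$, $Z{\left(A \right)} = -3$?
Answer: $168$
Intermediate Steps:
$f{\left(u \right)} = \frac{6}{5 + u}$
$m{\left(O \right)} = 4$ ($m{\left(O \right)} = 1 - -3 = 1 + 3 = 4$)
$w = 14$ ($w = 2 \cdot 5 + 4 = 10 + 4 = 14$)
$w \left(-1 + o{\left(Z{\left(f{\left(-2 \right)} \right)} \right)}\right) = 14 \left(-1 + 13\right) = 14 \cdot 12 = 168$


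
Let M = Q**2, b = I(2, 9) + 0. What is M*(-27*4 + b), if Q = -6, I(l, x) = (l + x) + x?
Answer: -3168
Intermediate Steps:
I(l, x) = l + 2*x
b = 20 (b = (2 + 2*9) + 0 = (2 + 18) + 0 = 20 + 0 = 20)
M = 36 (M = (-6)**2 = 36)
M*(-27*4 + b) = 36*(-27*4 + 20) = 36*(-108 + 20) = 36*(-88) = -3168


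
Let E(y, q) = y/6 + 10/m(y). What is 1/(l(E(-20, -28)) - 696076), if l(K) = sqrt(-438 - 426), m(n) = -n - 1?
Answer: -174019/121130449660 - 3*I*sqrt(6)/121130449660 ≈ -1.4366e-6 - 6.0666e-11*I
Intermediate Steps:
m(n) = -1 - n
E(y, q) = 10/(-1 - y) + y/6 (E(y, q) = y/6 + 10/(-1 - y) = 10/(-1 - y) + y/6)
l(K) = 12*I*sqrt(6) (l(K) = sqrt(-864) = 12*I*sqrt(6))
1/(l(E(-20, -28)) - 696076) = 1/(12*I*sqrt(6) - 696076) = 1/(-696076 + 12*I*sqrt(6))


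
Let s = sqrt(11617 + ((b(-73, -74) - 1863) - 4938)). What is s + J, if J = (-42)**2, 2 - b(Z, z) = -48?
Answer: 1764 + sqrt(4866) ≈ 1833.8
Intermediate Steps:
b(Z, z) = 50 (b(Z, z) = 2 - 1*(-48) = 2 + 48 = 50)
J = 1764
s = sqrt(4866) (s = sqrt(11617 + ((50 - 1863) - 4938)) = sqrt(11617 + (-1813 - 4938)) = sqrt(11617 - 6751) = sqrt(4866) ≈ 69.757)
s + J = sqrt(4866) + 1764 = 1764 + sqrt(4866)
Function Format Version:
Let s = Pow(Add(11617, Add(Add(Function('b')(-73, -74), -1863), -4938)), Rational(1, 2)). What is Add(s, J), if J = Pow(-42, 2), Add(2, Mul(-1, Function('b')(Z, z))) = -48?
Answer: Add(1764, Pow(4866, Rational(1, 2))) ≈ 1833.8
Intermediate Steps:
Function('b')(Z, z) = 50 (Function('b')(Z, z) = Add(2, Mul(-1, -48)) = Add(2, 48) = 50)
J = 1764
s = Pow(4866, Rational(1, 2)) (s = Pow(Add(11617, Add(Add(50, -1863), -4938)), Rational(1, 2)) = Pow(Add(11617, Add(-1813, -4938)), Rational(1, 2)) = Pow(Add(11617, -6751), Rational(1, 2)) = Pow(4866, Rational(1, 2)) ≈ 69.757)
Add(s, J) = Add(Pow(4866, Rational(1, 2)), 1764) = Add(1764, Pow(4866, Rational(1, 2)))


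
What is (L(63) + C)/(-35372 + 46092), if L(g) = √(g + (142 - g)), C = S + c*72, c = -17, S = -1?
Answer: -245/2144 + √142/10720 ≈ -0.11316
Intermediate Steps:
C = -1225 (C = -1 - 17*72 = -1 - 1224 = -1225)
L(g) = √142
(L(63) + C)/(-35372 + 46092) = (√142 - 1225)/(-35372 + 46092) = (-1225 + √142)/10720 = (-1225 + √142)*(1/10720) = -245/2144 + √142/10720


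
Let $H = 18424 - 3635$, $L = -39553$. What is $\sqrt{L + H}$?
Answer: $2 i \sqrt{6191} \approx 157.37 i$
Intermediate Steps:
$H = 14789$
$\sqrt{L + H} = \sqrt{-39553 + 14789} = \sqrt{-24764} = 2 i \sqrt{6191}$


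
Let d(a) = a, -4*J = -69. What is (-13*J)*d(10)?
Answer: -4485/2 ≈ -2242.5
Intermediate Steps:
J = 69/4 (J = -¼*(-69) = 69/4 ≈ 17.250)
(-13*J)*d(10) = -13*69/4*10 = -897/4*10 = -4485/2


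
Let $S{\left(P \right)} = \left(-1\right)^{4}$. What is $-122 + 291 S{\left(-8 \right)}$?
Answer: $169$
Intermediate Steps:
$S{\left(P \right)} = 1$
$-122 + 291 S{\left(-8 \right)} = -122 + 291 \cdot 1 = -122 + 291 = 169$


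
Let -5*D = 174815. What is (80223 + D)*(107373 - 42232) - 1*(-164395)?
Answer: 2948446055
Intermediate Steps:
D = -34963 (D = -⅕*174815 = -34963)
(80223 + D)*(107373 - 42232) - 1*(-164395) = (80223 - 34963)*(107373 - 42232) - 1*(-164395) = 45260*65141 + 164395 = 2948281660 + 164395 = 2948446055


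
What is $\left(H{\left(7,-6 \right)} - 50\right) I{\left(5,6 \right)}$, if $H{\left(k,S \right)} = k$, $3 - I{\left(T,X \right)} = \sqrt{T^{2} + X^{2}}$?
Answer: $-129 + 43 \sqrt{61} \approx 206.84$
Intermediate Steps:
$I{\left(T,X \right)} = 3 - \sqrt{T^{2} + X^{2}}$
$\left(H{\left(7,-6 \right)} - 50\right) I{\left(5,6 \right)} = \left(7 - 50\right) \left(3 - \sqrt{5^{2} + 6^{2}}\right) = - 43 \left(3 - \sqrt{25 + 36}\right) = - 43 \left(3 - \sqrt{61}\right) = -129 + 43 \sqrt{61}$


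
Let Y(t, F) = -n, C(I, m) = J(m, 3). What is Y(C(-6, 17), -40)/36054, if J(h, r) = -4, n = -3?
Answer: 1/12018 ≈ 8.3209e-5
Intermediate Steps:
C(I, m) = -4
Y(t, F) = 3 (Y(t, F) = -1*(-3) = 3)
Y(C(-6, 17), -40)/36054 = 3/36054 = 3*(1/36054) = 1/12018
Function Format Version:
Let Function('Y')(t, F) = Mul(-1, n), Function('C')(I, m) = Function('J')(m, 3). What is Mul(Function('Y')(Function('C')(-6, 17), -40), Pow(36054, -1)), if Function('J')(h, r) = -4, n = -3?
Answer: Rational(1, 12018) ≈ 8.3209e-5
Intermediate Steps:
Function('C')(I, m) = -4
Function('Y')(t, F) = 3 (Function('Y')(t, F) = Mul(-1, -3) = 3)
Mul(Function('Y')(Function('C')(-6, 17), -40), Pow(36054, -1)) = Mul(3, Pow(36054, -1)) = Mul(3, Rational(1, 36054)) = Rational(1, 12018)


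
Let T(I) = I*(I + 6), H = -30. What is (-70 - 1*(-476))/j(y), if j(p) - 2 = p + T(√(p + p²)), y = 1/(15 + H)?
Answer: -91350*I/(-421*I + 90*√14) ≈ 132.32 - 105.84*I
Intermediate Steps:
y = -1/15 (y = 1/(15 - 30) = 1/(-15) = -1/15 ≈ -0.066667)
T(I) = I*(6 + I)
j(p) = 2 + p + √(p + p²)*(6 + √(p + p²)) (j(p) = 2 + (p + √(p + p²)*(6 + √(p + p²))) = 2 + p + √(p + p²)*(6 + √(p + p²)))
(-70 - 1*(-476))/j(y) = (-70 - 1*(-476))/(2 + (-1/15)² + 2*(-1/15) + 6*√(-(1 - 1/15)/15)) = (-70 + 476)/(2 + 1/225 - 2/15 + 6*√(-1/15*14/15)) = 406/(2 + 1/225 - 2/15 + 6*√(-14/225)) = 406/(2 + 1/225 - 2/15 + 6*(I*√14/15)) = 406/(2 + 1/225 - 2/15 + 2*I*√14/5) = 406/(421/225 + 2*I*√14/5)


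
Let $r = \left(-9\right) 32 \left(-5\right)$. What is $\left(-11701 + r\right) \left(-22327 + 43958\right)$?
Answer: $-221955691$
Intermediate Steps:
$r = 1440$ ($r = \left(-288\right) \left(-5\right) = 1440$)
$\left(-11701 + r\right) \left(-22327 + 43958\right) = \left(-11701 + 1440\right) \left(-22327 + 43958\right) = \left(-10261\right) 21631 = -221955691$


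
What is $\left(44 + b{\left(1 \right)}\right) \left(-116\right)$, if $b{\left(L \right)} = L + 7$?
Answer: $-6032$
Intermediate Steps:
$b{\left(L \right)} = 7 + L$
$\left(44 + b{\left(1 \right)}\right) \left(-116\right) = \left(44 + \left(7 + 1\right)\right) \left(-116\right) = \left(44 + 8\right) \left(-116\right) = 52 \left(-116\right) = -6032$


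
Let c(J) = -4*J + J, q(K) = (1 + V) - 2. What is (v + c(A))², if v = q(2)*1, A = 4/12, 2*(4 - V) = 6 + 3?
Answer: 25/4 ≈ 6.2500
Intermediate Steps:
V = -½ (V = 4 - (6 + 3)/2 = 4 - ½*9 = 4 - 9/2 = -½ ≈ -0.50000)
q(K) = -3/2 (q(K) = (1 - ½) - 2 = ½ - 2 = -3/2)
A = ⅓ (A = 4*(1/12) = ⅓ ≈ 0.33333)
v = -3/2 (v = -3/2*1 = -3/2 ≈ -1.5000)
c(J) = -3*J
(v + c(A))² = (-3/2 - 3*⅓)² = (-3/2 - 1)² = (-5/2)² = 25/4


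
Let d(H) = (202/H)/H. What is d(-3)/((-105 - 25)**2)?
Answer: 101/76050 ≈ 0.0013281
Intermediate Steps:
d(H) = 202/H**2
d(-3)/((-105 - 25)**2) = (202/(-3)**2)/((-105 - 25)**2) = (202*(1/9))/((-130)**2) = (202/9)/16900 = (202/9)*(1/16900) = 101/76050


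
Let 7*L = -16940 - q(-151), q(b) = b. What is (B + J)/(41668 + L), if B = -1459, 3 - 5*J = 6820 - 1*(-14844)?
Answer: -67564/458145 ≈ -0.14747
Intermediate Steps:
J = -21661/5 (J = ⅗ - (6820 - 1*(-14844))/5 = ⅗ - (6820 + 14844)/5 = ⅗ - ⅕*21664 = ⅗ - 21664/5 = -21661/5 ≈ -4332.2)
L = -16789/7 (L = (-16940 - 1*(-151))/7 = (-16940 + 151)/7 = (⅐)*(-16789) = -16789/7 ≈ -2398.4)
(B + J)/(41668 + L) = (-1459 - 21661/5)/(41668 - 16789/7) = -28956/(5*274887/7) = -28956/5*7/274887 = -67564/458145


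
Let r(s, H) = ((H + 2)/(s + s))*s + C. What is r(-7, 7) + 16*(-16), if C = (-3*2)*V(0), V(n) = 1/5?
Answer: -2527/10 ≈ -252.70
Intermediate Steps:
V(n) = 1/5
C = -6/5 (C = -3*2*(1/5) = -6*1/5 = -6/5 ≈ -1.2000)
r(s, H) = -1/5 + H/2 (r(s, H) = ((H + 2)/(s + s))*s - 6/5 = ((2 + H)/((2*s)))*s - 6/5 = ((2 + H)*(1/(2*s)))*s - 6/5 = ((2 + H)/(2*s))*s - 6/5 = (1 + H/2) - 6/5 = -1/5 + H/2)
r(-7, 7) + 16*(-16) = (-1/5 + (1/2)*7) + 16*(-16) = (-1/5 + 7/2) - 256 = 33/10 - 256 = -2527/10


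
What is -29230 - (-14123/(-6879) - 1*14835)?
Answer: -99037328/6879 ≈ -14397.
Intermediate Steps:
-29230 - (-14123/(-6879) - 1*14835) = -29230 - (-14123*(-1/6879) - 14835) = -29230 - (14123/6879 - 14835) = -29230 - 1*(-102035842/6879) = -29230 + 102035842/6879 = -99037328/6879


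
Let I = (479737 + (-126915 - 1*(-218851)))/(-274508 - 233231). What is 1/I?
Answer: -507739/571673 ≈ -0.88816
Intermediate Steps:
I = -571673/507739 (I = (479737 + (-126915 + 218851))/(-507739) = (479737 + 91936)*(-1/507739) = 571673*(-1/507739) = -571673/507739 ≈ -1.1259)
1/I = 1/(-571673/507739) = -507739/571673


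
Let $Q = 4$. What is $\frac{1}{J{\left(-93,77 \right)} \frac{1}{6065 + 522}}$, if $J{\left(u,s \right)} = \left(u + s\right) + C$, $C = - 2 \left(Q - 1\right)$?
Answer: $- \frac{6587}{22} \approx -299.41$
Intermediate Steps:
$C = -6$ ($C = - 2 \left(4 - 1\right) = \left(-2\right) 3 = -6$)
$J{\left(u,s \right)} = -6 + s + u$ ($J{\left(u,s \right)} = \left(u + s\right) - 6 = \left(s + u\right) - 6 = -6 + s + u$)
$\frac{1}{J{\left(-93,77 \right)} \frac{1}{6065 + 522}} = \frac{1}{\left(-6 + 77 - 93\right) \frac{1}{6065 + 522}} = \frac{1}{\left(-22\right) \frac{1}{6587}} = - \frac{\frac{1}{\frac{1}{6587}}}{22} = \left(- \frac{1}{22}\right) 6587 = - \frac{6587}{22}$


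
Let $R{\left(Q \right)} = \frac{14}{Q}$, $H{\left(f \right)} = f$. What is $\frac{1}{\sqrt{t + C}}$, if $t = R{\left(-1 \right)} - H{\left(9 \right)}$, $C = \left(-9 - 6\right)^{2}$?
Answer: $\frac{\sqrt{202}}{202} \approx 0.07036$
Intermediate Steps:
$C = 225$ ($C = \left(-15\right)^{2} = 225$)
$t = -23$ ($t = \frac{14}{-1} - 9 = 14 \left(-1\right) - 9 = -14 - 9 = -23$)
$\frac{1}{\sqrt{t + C}} = \frac{1}{\sqrt{-23 + 225}} = \frac{1}{\sqrt{202}} = \frac{\sqrt{202}}{202}$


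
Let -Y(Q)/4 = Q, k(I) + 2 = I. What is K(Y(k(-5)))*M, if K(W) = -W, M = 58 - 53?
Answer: -140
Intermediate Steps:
k(I) = -2 + I
Y(Q) = -4*Q
M = 5
K(Y(k(-5)))*M = -(-4)*(-2 - 5)*5 = -(-4)*(-7)*5 = -1*28*5 = -28*5 = -140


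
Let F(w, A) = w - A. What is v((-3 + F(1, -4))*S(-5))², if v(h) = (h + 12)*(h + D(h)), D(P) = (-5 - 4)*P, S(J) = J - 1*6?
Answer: 3097600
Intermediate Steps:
S(J) = -6 + J (S(J) = J - 6 = -6 + J)
D(P) = -9*P
v(h) = -8*h*(12 + h) (v(h) = (h + 12)*(h - 9*h) = (12 + h)*(-8*h) = -8*h*(12 + h))
v((-3 + F(1, -4))*S(-5))² = (8*((-3 + (1 - 1*(-4)))*(-6 - 5))*(-12 - (-3 + (1 - 1*(-4)))*(-6 - 5)))² = (8*((-3 + (1 + 4))*(-11))*(-12 - (-3 + (1 + 4))*(-11)))² = (8*((-3 + 5)*(-11))*(-12 - (-3 + 5)*(-11)))² = (8*(2*(-11))*(-12 - 2*(-11)))² = (8*(-22)*(-12 - 1*(-22)))² = (8*(-22)*(-12 + 22))² = (8*(-22)*10)² = (-1760)² = 3097600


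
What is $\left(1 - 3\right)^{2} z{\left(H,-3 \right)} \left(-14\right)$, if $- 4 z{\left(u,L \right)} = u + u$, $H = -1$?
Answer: $-28$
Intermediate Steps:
$z{\left(u,L \right)} = - \frac{u}{2}$ ($z{\left(u,L \right)} = - \frac{u + u}{4} = - \frac{2 u}{4} = - \frac{u}{2}$)
$\left(1 - 3\right)^{2} z{\left(H,-3 \right)} \left(-14\right) = \left(1 - 3\right)^{2} \left(\left(- \frac{1}{2}\right) \left(-1\right)\right) \left(-14\right) = \left(-2\right)^{2} \cdot \frac{1}{2} \left(-14\right) = 4 \cdot \frac{1}{2} \left(-14\right) = 2 \left(-14\right) = -28$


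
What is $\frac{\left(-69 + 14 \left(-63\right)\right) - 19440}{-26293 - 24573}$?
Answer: $\frac{20391}{50866} \approx 0.40088$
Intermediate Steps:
$\frac{\left(-69 + 14 \left(-63\right)\right) - 19440}{-26293 - 24573} = \frac{\left(-69 - 882\right) - 19440}{-50866} = \left(-951 - 19440\right) \left(- \frac{1}{50866}\right) = \left(-20391\right) \left(- \frac{1}{50866}\right) = \frac{20391}{50866}$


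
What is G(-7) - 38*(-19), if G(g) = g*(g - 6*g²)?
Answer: 2829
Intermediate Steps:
G(-7) - 38*(-19) = (-7)²*(1 - 6*(-7)) - 38*(-19) = 49*(1 + 42) + 722 = 49*43 + 722 = 2107 + 722 = 2829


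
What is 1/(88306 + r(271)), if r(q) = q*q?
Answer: 1/161747 ≈ 6.1825e-6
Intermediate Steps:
r(q) = q**2
1/(88306 + r(271)) = 1/(88306 + 271**2) = 1/(88306 + 73441) = 1/161747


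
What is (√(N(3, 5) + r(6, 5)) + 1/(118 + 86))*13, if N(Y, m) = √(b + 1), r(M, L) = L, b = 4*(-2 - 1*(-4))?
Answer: 13/204 + 26*√2 ≈ 36.833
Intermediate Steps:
b = 8 (b = 4*(-2 + 4) = 4*2 = 8)
N(Y, m) = 3 (N(Y, m) = √(8 + 1) = √9 = 3)
(√(N(3, 5) + r(6, 5)) + 1/(118 + 86))*13 = (√(3 + 5) + 1/(118 + 86))*13 = (√8 + 1/204)*13 = (2*√2 + 1/204)*13 = (1/204 + 2*√2)*13 = 13/204 + 26*√2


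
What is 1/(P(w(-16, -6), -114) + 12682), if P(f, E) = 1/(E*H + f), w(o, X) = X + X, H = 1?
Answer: 126/1597931 ≈ 7.8852e-5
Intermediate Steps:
w(o, X) = 2*X
P(f, E) = 1/(E + f) (P(f, E) = 1/(E*1 + f) = 1/(E + f))
1/(P(w(-16, -6), -114) + 12682) = 1/(1/(-114 + 2*(-6)) + 12682) = 1/(1/(-114 - 12) + 12682) = 1/(1/(-126) + 12682) = 1/(-1/126 + 12682) = 1/(1597931/126) = 126/1597931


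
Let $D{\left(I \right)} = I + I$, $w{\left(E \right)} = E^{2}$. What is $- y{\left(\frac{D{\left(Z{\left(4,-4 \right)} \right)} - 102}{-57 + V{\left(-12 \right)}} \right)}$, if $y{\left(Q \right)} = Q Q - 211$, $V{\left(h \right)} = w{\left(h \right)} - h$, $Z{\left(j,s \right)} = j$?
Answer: $\frac{2059175}{9801} \approx 210.1$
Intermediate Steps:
$D{\left(I \right)} = 2 I$
$V{\left(h \right)} = h^{2} - h$
$y{\left(Q \right)} = -211 + Q^{2}$ ($y{\left(Q \right)} = Q^{2} - 211 = -211 + Q^{2}$)
$- y{\left(\frac{D{\left(Z{\left(4,-4 \right)} \right)} - 102}{-57 + V{\left(-12 \right)}} \right)} = - (-211 + \left(\frac{2 \cdot 4 - 102}{-57 - 12 \left(-1 - 12\right)}\right)^{2}) = - (-211 + \left(\frac{8 - 102}{-57 - -156}\right)^{2}) = - (-211 + \left(- \frac{94}{-57 + 156}\right)^{2}) = - (-211 + \left(- \frac{94}{99}\right)^{2}) = - (-211 + \frac{8836}{9801}) = \left(-1\right) \left(- \frac{2059175}{9801}\right) = \frac{2059175}{9801}$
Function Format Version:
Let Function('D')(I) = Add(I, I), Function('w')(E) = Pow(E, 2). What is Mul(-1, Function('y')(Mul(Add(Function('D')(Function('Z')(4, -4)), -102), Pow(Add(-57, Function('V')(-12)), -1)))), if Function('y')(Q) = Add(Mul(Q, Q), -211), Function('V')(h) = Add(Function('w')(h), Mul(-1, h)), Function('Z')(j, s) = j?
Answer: Rational(2059175, 9801) ≈ 210.10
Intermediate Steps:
Function('D')(I) = Mul(2, I)
Function('V')(h) = Add(Pow(h, 2), Mul(-1, h))
Function('y')(Q) = Add(-211, Pow(Q, 2)) (Function('y')(Q) = Add(Pow(Q, 2), -211) = Add(-211, Pow(Q, 2)))
Mul(-1, Function('y')(Mul(Add(Function('D')(Function('Z')(4, -4)), -102), Pow(Add(-57, Function('V')(-12)), -1)))) = Mul(-1, Add(-211, Pow(Mul(Add(Mul(2, 4), -102), Pow(Add(-57, Mul(-12, Add(-1, -12))), -1)), 2))) = Mul(-1, Add(-211, Pow(Mul(Add(8, -102), Pow(Add(-57, Mul(-12, -13)), -1)), 2))) = Mul(-1, Add(-211, Pow(Mul(-94, Pow(Add(-57, 156), -1)), 2))) = Mul(-1, Add(-211, Pow(Mul(-94, Pow(99, -1)), 2))) = Mul(-1, Add(-211, Pow(Mul(-94, Rational(1, 99)), 2))) = Mul(-1, Add(-211, Pow(Rational(-94, 99), 2))) = Mul(-1, Add(-211, Rational(8836, 9801))) = Mul(-1, Rational(-2059175, 9801)) = Rational(2059175, 9801)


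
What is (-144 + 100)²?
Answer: 1936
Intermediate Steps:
(-144 + 100)² = (-44)² = 1936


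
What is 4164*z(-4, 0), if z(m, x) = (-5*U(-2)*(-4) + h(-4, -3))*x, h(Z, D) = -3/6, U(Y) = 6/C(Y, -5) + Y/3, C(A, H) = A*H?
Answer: 0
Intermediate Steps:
U(Y) = -6/(5*Y) + Y/3 (U(Y) = 6/((Y*(-5))) + Y/3 = 6/((-5*Y)) + Y*(⅓) = 6*(-1/(5*Y)) + Y/3 = -6/(5*Y) + Y/3)
h(Z, D) = -½ (h(Z, D) = -3*⅙ = -½)
z(m, x) = -11*x/6 (z(m, x) = (-5*(-6/5/(-2) + (⅓)*(-2))*(-4) - ½)*x = (-5*(-6/5*(-½) - ⅔)*(-4) - ½)*x = (-5*(⅗ - ⅔)*(-4) - ½)*x = (-5*(-1/15)*(-4) - ½)*x = ((⅓)*(-4) - ½)*x = (-4/3 - ½)*x = -11*x/6)
4164*z(-4, 0) = 4164*(-11/6*0) = 4164*0 = 0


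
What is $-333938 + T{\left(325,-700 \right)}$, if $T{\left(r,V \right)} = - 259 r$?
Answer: $-418113$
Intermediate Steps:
$-333938 + T{\left(325,-700 \right)} = -333938 - 84175 = -418113$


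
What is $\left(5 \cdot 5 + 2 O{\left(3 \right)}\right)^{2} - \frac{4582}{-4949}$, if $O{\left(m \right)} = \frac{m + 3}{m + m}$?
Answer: $\frac{3612403}{4949} \approx 729.93$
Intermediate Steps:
$O{\left(m \right)} = \frac{3 + m}{2 m}$
$\left(5 \cdot 5 + 2 O{\left(3 \right)}\right)^{2} - \frac{4582}{-4949} = \left(5 \cdot 5 + 2 \frac{3 + 3}{2 \cdot 3}\right)^{2} - \frac{4582}{-4949} = \left(25 + 2 \cdot \frac{1}{2} \cdot \frac{1}{3} \cdot 6\right)^{2} - 4582 \left(- \frac{1}{4949}\right) = \left(25 + 2 \cdot 1\right)^{2} - - \frac{4582}{4949} = \left(25 + 2\right)^{2} + \frac{4582}{4949} = 27^{2} + \frac{4582}{4949} = 729 + \frac{4582}{4949} = \frac{3612403}{4949}$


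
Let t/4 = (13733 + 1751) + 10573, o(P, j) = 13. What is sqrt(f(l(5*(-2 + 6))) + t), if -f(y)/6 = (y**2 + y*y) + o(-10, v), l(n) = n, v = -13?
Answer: 5*sqrt(3974) ≈ 315.20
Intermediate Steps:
t = 104228 (t = 4*((13733 + 1751) + 10573) = 4*(15484 + 10573) = 4*26057 = 104228)
f(y) = -78 - 12*y**2 (f(y) = -6*((y**2 + y*y) + 13) = -6*((y**2 + y**2) + 13) = -6*(2*y**2 + 13) = -6*(13 + 2*y**2) = -78 - 12*y**2)
sqrt(f(l(5*(-2 + 6))) + t) = sqrt((-78 - 12*25*(-2 + 6)**2) + 104228) = sqrt((-78 - 12*(5*4)**2) + 104228) = sqrt((-78 - 12*20**2) + 104228) = sqrt((-78 - 12*400) + 104228) = sqrt((-78 - 4800) + 104228) = sqrt(-4878 + 104228) = sqrt(99350) = 5*sqrt(3974)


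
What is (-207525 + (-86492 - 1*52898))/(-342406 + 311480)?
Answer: 346915/30926 ≈ 11.218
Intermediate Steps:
(-207525 + (-86492 - 1*52898))/(-342406 + 311480) = (-207525 + (-86492 - 52898))/(-30926) = (-207525 - 139390)*(-1/30926) = -346915*(-1/30926) = 346915/30926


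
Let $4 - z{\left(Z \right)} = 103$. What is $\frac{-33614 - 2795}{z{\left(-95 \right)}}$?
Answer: $\frac{36409}{99} \approx 367.77$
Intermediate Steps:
$z{\left(Z \right)} = -99$ ($z{\left(Z \right)} = 4 - 103 = -99$)
$\frac{-33614 - 2795}{z{\left(-95 \right)}} = \frac{-33614 - 2795}{-99} = \left(-36409\right) \left(- \frac{1}{99}\right) = \frac{36409}{99}$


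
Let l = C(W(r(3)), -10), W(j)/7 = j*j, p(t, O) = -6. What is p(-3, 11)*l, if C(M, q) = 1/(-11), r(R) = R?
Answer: 6/11 ≈ 0.54545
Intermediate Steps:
W(j) = 7*j² (W(j) = 7*(j*j) = 7*j²)
C(M, q) = -1/11
l = -1/11 ≈ -0.090909
p(-3, 11)*l = -6*(-1/11) = 6/11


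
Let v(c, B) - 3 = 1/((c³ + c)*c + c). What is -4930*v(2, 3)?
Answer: -165155/11 ≈ -15014.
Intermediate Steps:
v(c, B) = 3 + 1/(c + c*(c + c³)) (v(c, B) = 3 + 1/((c³ + c)*c + c) = 3 + 1/((c + c³)*c + c) = 3 + 1/(c*(c + c³) + c) = 3 + 1/(c + c*(c + c³)))
-4930*v(2, 3) = -4930*(1 + 3*2 + 3*2² + 3*2⁴)/(2*(1 + 2 + 2³)) = -2465*(1 + 6 + 3*4 + 3*16)/(1 + 2 + 8) = -2465*(1 + 6 + 12 + 48)/11 = -2465*67/11 = -4930*67/22 = -165155/11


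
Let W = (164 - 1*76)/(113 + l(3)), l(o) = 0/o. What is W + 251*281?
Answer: 7970091/113 ≈ 70532.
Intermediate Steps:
l(o) = 0
W = 88/113 (W = (164 - 1*76)/(113 + 0) = (164 - 76)/113 = 88*(1/113) = 88/113 ≈ 0.77876)
W + 251*281 = 88/113 + 251*281 = 88/113 + 70531 = 7970091/113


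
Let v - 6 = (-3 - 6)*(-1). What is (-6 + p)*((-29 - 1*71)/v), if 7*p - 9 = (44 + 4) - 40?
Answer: 500/21 ≈ 23.810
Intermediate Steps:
v = 15 (v = 6 + (-3 - 6)*(-1) = 6 - 9*(-1) = 6 + 9 = 15)
p = 17/7 (p = 9/7 + ((44 + 4) - 40)/7 = 9/7 + (48 - 40)/7 = 9/7 + (⅐)*8 = 9/7 + 8/7 = 17/7 ≈ 2.4286)
(-6 + p)*((-29 - 1*71)/v) = (-6 + 17/7)*((-29 - 1*71)/15) = -25*(-29 - 71)/(7*15) = -(-2500)/(7*15) = -25/7*(-20/3) = 500/21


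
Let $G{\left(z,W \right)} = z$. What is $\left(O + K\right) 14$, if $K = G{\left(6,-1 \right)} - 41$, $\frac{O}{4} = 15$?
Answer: $350$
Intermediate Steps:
$O = 60$ ($O = 4 \cdot 15 = 60$)
$K = -35$ ($K = 6 - 41 = -35$)
$\left(O + K\right) 14 = \left(60 - 35\right) 14 = 25 \cdot 14 = 350$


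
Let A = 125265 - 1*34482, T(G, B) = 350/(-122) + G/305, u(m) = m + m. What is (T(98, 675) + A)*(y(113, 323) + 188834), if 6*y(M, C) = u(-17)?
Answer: 1045657213762/61 ≈ 1.7142e+10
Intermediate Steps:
u(m) = 2*m
T(G, B) = -175/61 + G/305 (T(G, B) = 350*(-1/122) + G*(1/305) = -175/61 + G/305)
y(M, C) = -17/3 (y(M, C) = (2*(-17))/6 = (1/6)*(-34) = -17/3)
A = 90783 (A = 125265 - 34482 = 90783)
(T(98, 675) + A)*(y(113, 323) + 188834) = ((-175/61 + (1/305)*98) + 90783)*(-17/3 + 188834) = ((-175/61 + 98/305) + 90783)*(566485/3) = (-777/305 + 90783)*(566485/3) = (27688038/305)*(566485/3) = 1045657213762/61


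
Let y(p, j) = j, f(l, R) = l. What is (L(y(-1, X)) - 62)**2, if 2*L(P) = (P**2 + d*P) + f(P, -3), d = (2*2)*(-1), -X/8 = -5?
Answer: 459684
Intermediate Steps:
X = 40 (X = -8*(-5) = 40)
d = -4 (d = 4*(-1) = -4)
L(P) = P**2/2 - 3*P/2 (L(P) = ((P**2 - 4*P) + P)/2 = (P**2 - 3*P)/2 = P**2/2 - 3*P/2)
(L(y(-1, X)) - 62)**2 = ((1/2)*40*(-3 + 40) - 62)**2 = ((1/2)*40*37 - 62)**2 = (740 - 62)**2 = 678**2 = 459684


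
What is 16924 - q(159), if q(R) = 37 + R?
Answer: 16728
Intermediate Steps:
16924 - q(159) = 16924 - (37 + 159) = 16924 - 1*196 = 16924 - 196 = 16728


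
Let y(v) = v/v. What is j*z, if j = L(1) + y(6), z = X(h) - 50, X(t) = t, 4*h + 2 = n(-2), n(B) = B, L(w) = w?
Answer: -102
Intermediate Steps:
h = -1 (h = -1/2 + (1/4)*(-2) = -1/2 - 1/2 = -1)
y(v) = 1
z = -51 (z = -1 - 50 = -51)
j = 2 (j = 1 + 1 = 2)
j*z = 2*(-51) = -102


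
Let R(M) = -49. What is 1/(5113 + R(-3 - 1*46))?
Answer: 1/5064 ≈ 0.00019747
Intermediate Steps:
1/(5113 + R(-3 - 1*46)) = 1/(5113 - 49) = 1/5064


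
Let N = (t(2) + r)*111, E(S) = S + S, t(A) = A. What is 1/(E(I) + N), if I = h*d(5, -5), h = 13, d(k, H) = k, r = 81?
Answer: 1/9343 ≈ 0.00010703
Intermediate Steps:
I = 65 (I = 13*5 = 65)
E(S) = 2*S
N = 9213 (N = (2 + 81)*111 = 83*111 = 9213)
1/(E(I) + N) = 1/(2*65 + 9213) = 1/(130 + 9213) = 1/9343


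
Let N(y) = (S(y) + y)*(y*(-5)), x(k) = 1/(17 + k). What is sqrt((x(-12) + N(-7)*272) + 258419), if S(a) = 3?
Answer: 8*sqrt(86070)/5 ≈ 469.40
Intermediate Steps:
N(y) = -5*y*(3 + y) (N(y) = (3 + y)*(y*(-5)) = (3 + y)*(-5*y) = -5*y*(3 + y))
sqrt((x(-12) + N(-7)*272) + 258419) = sqrt((1/(17 - 12) - 5*(-7)*(3 - 7)*272) + 258419) = sqrt((1/5 - 5*(-7)*(-4)*272) + 258419) = sqrt((1/5 - 140*272) + 258419) = sqrt((1/5 - 38080) + 258419) = sqrt(-190399/5 + 258419) = sqrt(1101696/5) = 8*sqrt(86070)/5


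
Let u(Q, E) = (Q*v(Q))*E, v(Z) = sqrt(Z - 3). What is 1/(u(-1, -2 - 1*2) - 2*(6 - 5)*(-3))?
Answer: 3/50 - 2*I/25 ≈ 0.06 - 0.08*I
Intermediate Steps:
v(Z) = sqrt(-3 + Z)
u(Q, E) = E*Q*sqrt(-3 + Q) (u(Q, E) = (Q*sqrt(-3 + Q))*E = E*Q*sqrt(-3 + Q))
1/(u(-1, -2 - 1*2) - 2*(6 - 5)*(-3)) = 1/((-2 - 1*2)*(-1)*sqrt(-3 - 1) - 2*(6 - 5)*(-3)) = 1/((-2 - 2)*(-1)*sqrt(-4) - 2*(-3)) = 1/(-4*(-1)*2*I - 2*(-3)) = 1/(8*I + 6) = 1/(6 + 8*I) = (6 - 8*I)/100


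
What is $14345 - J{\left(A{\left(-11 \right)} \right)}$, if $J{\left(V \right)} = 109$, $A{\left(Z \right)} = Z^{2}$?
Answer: $14236$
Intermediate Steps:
$14345 - J{\left(A{\left(-11 \right)} \right)} = 14345 - 109 = 14236$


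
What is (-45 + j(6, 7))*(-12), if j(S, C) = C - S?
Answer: 528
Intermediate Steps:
(-45 + j(6, 7))*(-12) = (-45 + (7 - 1*6))*(-12) = (-45 + (7 - 6))*(-12) = (-45 + 1)*(-12) = -44*(-12) = 528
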